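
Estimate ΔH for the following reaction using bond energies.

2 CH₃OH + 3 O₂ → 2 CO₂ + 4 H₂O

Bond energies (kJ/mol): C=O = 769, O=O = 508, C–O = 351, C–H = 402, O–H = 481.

Bonds broken (reactants):
  C–H: 6 × 402 = 2412
  C–O: 2 × 351 = 702
  O–H: 2 × 481 = 962
  O=O: 3 × 508 = 1524
  Σ(broken) = 5600 kJ
Bonds formed (products):
  C=O: 4 × 769 = 3076
  O–H: 8 × 481 = 3848
  Σ(formed) = 6924 kJ
ΔH = Σ(broken) − Σ(formed) = 5600 − 6924 = −1324 kJ

ΔH ≈ −1324 kJ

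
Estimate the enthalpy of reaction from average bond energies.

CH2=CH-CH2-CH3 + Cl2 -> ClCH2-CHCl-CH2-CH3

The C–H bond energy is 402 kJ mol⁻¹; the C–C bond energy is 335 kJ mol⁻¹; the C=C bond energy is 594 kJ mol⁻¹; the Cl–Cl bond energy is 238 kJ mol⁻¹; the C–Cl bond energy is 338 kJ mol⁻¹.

Bonds broken (reactants):
  C–C: 2 × 335 = 670
  C–H: 8 × 402 = 3216
  C=C: 1 × 594 = 594
  Cl–Cl: 1 × 238 = 238
  Σ(broken) = 4718 kJ
Bonds formed (products):
  C–C: 3 × 335 = 1005
  C–Cl: 2 × 338 = 676
  C–H: 8 × 402 = 3216
  Σ(formed) = 4897 kJ
ΔH = Σ(broken) − Σ(formed) = 4718 − 4897 = −179 kJ

ΔH ≈ −179 kJ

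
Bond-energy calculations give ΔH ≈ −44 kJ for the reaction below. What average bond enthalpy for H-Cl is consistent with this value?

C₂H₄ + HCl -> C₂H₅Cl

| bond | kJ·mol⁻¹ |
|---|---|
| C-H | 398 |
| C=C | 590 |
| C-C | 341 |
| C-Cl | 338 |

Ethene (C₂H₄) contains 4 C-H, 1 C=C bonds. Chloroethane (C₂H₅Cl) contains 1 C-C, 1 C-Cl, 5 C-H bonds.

D(H-Cl) ≈ 443 kJ/mol

Let D be the H-Cl bond energy.
Σ(broken) = 4×398 + 1×590 + 1×D = 2182 + D
Σ(formed) = 1×341 + 1×338 + 5×398 = 2669
ΔH = Σ(broken) − Σ(formed) = (2182 + D) − (2669) = −487 + D
Setting this equal to −44 kJ gives D = 443 kJ/mol.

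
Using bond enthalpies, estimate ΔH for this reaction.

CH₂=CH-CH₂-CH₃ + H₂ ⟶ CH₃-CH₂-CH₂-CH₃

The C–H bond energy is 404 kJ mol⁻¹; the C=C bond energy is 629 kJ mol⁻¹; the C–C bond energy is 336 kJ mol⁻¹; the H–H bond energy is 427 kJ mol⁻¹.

Bonds broken (reactants):
  C–C: 2 × 336 = 672
  C–H: 8 × 404 = 3232
  C=C: 1 × 629 = 629
  H–H: 1 × 427 = 427
  Σ(broken) = 4960 kJ
Bonds formed (products):
  C–C: 3 × 336 = 1008
  C–H: 10 × 404 = 4040
  Σ(formed) = 5048 kJ
ΔH = Σ(broken) − Σ(formed) = 4960 − 5048 = −88 kJ

ΔH ≈ −88 kJ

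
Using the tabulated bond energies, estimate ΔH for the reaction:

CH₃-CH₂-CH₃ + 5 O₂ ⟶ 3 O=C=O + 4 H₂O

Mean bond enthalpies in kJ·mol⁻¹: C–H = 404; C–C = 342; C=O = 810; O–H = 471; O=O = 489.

Bonds broken (reactants):
  C–C: 2 × 342 = 684
  C–H: 8 × 404 = 3232
  O=O: 5 × 489 = 2445
  Σ(broken) = 6361 kJ
Bonds formed (products):
  C=O: 6 × 810 = 4860
  O–H: 8 × 471 = 3768
  Σ(formed) = 8628 kJ
ΔH = Σ(broken) − Σ(formed) = 6361 − 8628 = −2267 kJ

ΔH ≈ −2267 kJ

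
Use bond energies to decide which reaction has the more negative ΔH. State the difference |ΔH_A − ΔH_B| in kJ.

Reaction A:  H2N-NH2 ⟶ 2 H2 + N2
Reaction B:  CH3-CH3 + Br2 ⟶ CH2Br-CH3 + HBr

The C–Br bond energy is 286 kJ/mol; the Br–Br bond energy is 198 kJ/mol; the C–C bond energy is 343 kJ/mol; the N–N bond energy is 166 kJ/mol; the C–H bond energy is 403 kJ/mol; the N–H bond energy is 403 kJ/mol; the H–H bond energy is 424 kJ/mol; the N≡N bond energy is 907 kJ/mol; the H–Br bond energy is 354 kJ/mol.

Reaction A:
  Bonds broken (reactants):
    N–H: 4 × 403 = 1612
    N–N: 1 × 166 = 166
    Σ(broken) = 1778 kJ
  Bonds formed (products):
    H–H: 2 × 424 = 848
    N≡N: 1 × 907 = 907
    Σ(formed) = 1755 kJ
  ΔH_A = 1778 − 1755 = +23 kJ
Reaction B:
  Bonds broken (reactants):
    Br–Br: 1 × 198 = 198
    C–C: 1 × 343 = 343
    C–H: 6 × 403 = 2418
    Σ(broken) = 2959 kJ
  Bonds formed (products):
    C–Br: 1 × 286 = 286
    C–C: 1 × 343 = 343
    C–H: 5 × 403 = 2015
    H–Br: 1 × 354 = 354
    Σ(formed) = 2998 kJ
  ΔH_B = 2959 − 2998 = −39 kJ
ΔH_A − ΔH_B = +62 kJ, so reaction B has the more negative ΔH; |ΔH_A − ΔH_B| = 62 kJ.

Reaction B, by 62 kJ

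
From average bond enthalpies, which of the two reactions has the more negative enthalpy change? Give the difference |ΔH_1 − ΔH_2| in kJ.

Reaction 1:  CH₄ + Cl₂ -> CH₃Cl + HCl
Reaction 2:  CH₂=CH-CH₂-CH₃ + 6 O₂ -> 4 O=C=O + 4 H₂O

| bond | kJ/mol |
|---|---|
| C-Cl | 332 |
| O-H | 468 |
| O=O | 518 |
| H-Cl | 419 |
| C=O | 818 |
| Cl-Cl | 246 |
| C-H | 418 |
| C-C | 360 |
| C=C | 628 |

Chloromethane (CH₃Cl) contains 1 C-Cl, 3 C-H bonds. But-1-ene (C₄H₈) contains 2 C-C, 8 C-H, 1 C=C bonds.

Reaction 2, by 2401 kJ

Reaction 1:
  Bonds broken (reactants):
    C-H: 4 × 418 = 1672
    Cl-Cl: 1 × 246 = 246
    Σ(broken) = 1918 kJ
  Bonds formed (products):
    C-Cl: 1 × 332 = 332
    C-H: 3 × 418 = 1254
    H-Cl: 1 × 419 = 419
    Σ(formed) = 2005 kJ
  ΔH_1 = 1918 − 2005 = −87 kJ
Reaction 2:
  Bonds broken (reactants):
    C-C: 2 × 360 = 720
    C-H: 8 × 418 = 3344
    C=C: 1 × 628 = 628
    O=O: 6 × 518 = 3108
    Σ(broken) = 7800 kJ
  Bonds formed (products):
    C=O: 8 × 818 = 6544
    O-H: 8 × 468 = 3744
    Σ(formed) = 10288 kJ
  ΔH_2 = 7800 − 10288 = −2488 kJ
ΔH_1 − ΔH_2 = +2401 kJ, so reaction 2 has the more negative ΔH; |ΔH_1 − ΔH_2| = 2401 kJ.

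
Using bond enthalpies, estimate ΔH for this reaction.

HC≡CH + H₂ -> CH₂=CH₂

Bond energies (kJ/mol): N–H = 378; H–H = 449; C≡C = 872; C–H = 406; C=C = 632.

ΔH ≈ −123 kJ

Bonds broken (reactants):
  C≡C: 1 × 872 = 872
  C–H: 2 × 406 = 812
  H–H: 1 × 449 = 449
  Σ(broken) = 2133 kJ
Bonds formed (products):
  C–H: 4 × 406 = 1624
  C=C: 1 × 632 = 632
  Σ(formed) = 2256 kJ
ΔH = Σ(broken) − Σ(formed) = 2133 − 2256 = −123 kJ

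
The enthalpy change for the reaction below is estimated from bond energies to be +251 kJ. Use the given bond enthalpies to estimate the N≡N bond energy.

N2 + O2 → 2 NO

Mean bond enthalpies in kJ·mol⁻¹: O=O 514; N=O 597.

Let D be the N≡N bond energy.
Σ(broken) = 1×D + 1×514 = 514 + D
Σ(formed) = 2×597 = 1194
ΔH = Σ(broken) − Σ(formed) = (514 + D) − (1194) = −680 + D
Setting this equal to +251 kJ gives D = 931 kJ/mol.

D(N≡N) ≈ 931 kJ/mol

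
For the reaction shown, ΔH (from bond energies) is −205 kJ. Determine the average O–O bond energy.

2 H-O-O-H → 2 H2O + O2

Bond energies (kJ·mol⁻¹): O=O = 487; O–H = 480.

D(O–O) ≈ 141 kJ/mol

Let D be the O–O bond energy.
Σ(broken) = 4×480 + 2×D = 1920 + 2D
Σ(formed) = 4×480 + 1×487 = 2407
ΔH = Σ(broken) − Σ(formed) = (1920 + 2D) − (2407) = −487 + 2D
Setting this equal to −205 kJ gives 2D = 282, so D = 141 kJ/mol.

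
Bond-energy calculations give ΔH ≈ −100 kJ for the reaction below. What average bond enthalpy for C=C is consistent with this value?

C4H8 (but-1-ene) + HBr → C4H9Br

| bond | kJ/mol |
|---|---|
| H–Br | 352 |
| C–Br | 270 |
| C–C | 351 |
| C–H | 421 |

Let D be the C=C bond energy.
Σ(broken) = 2×351 + 8×421 + 1×D + 1×352 = 4422 + D
Σ(formed) = 1×270 + 3×351 + 9×421 = 5112
ΔH = Σ(broken) − Σ(formed) = (4422 + D) − (5112) = −690 + D
Setting this equal to −100 kJ gives D = 590 kJ/mol.

D(C=C) ≈ 590 kJ/mol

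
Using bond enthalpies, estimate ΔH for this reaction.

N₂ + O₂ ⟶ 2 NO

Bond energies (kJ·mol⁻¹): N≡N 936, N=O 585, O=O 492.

ΔH ≈ +258 kJ

Bonds broken (reactants):
  N≡N: 1 × 936 = 936
  O=O: 1 × 492 = 492
  Σ(broken) = 1428 kJ
Bonds formed (products):
  N=O: 2 × 585 = 1170
  Σ(formed) = 1170 kJ
ΔH = Σ(broken) − Σ(formed) = 1428 − 1170 = +258 kJ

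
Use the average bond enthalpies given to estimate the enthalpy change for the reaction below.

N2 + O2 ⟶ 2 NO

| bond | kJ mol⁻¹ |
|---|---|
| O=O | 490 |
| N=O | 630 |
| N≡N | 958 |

ΔH ≈ +188 kJ

Bonds broken (reactants):
  N≡N: 1 × 958 = 958
  O=O: 1 × 490 = 490
  Σ(broken) = 1448 kJ
Bonds formed (products):
  N=O: 2 × 630 = 1260
  Σ(formed) = 1260 kJ
ΔH = Σ(broken) − Σ(formed) = 1448 − 1260 = +188 kJ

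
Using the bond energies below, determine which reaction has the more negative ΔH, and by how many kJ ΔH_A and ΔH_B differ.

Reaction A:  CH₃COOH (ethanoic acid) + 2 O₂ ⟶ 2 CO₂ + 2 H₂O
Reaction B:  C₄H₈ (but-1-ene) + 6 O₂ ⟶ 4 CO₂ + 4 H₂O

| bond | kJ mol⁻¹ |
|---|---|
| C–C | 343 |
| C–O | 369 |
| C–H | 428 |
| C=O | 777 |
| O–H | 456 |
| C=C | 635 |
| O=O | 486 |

Reaction B, by 1472 kJ

Reaction A:
  Bonds broken (reactants):
    C–C: 1 × 343 = 343
    C–H: 3 × 428 = 1284
    C–O: 1 × 369 = 369
    C=O: 1 × 777 = 777
    O–H: 1 × 456 = 456
    O=O: 2 × 486 = 972
    Σ(broken) = 4201 kJ
  Bonds formed (products):
    C=O: 4 × 777 = 3108
    O–H: 4 × 456 = 1824
    Σ(formed) = 4932 kJ
  ΔH_A = 4201 − 4932 = −731 kJ
Reaction B:
  Bonds broken (reactants):
    C–C: 2 × 343 = 686
    C–H: 8 × 428 = 3424
    C=C: 1 × 635 = 635
    O=O: 6 × 486 = 2916
    Σ(broken) = 7661 kJ
  Bonds formed (products):
    C=O: 8 × 777 = 6216
    O–H: 8 × 456 = 3648
    Σ(formed) = 9864 kJ
  ΔH_B = 7661 − 9864 = −2203 kJ
ΔH_A − ΔH_B = +1472 kJ, so reaction B has the more negative ΔH; |ΔH_A − ΔH_B| = 1472 kJ.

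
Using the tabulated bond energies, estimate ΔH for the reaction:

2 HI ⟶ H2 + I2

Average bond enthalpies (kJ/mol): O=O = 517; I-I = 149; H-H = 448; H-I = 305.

ΔH ≈ +13 kJ

Bonds broken (reactants):
  H-I: 2 × 305 = 610
  Σ(broken) = 610 kJ
Bonds formed (products):
  H-H: 1 × 448 = 448
  I-I: 1 × 149 = 149
  Σ(formed) = 597 kJ
ΔH = Σ(broken) − Σ(formed) = 610 − 597 = +13 kJ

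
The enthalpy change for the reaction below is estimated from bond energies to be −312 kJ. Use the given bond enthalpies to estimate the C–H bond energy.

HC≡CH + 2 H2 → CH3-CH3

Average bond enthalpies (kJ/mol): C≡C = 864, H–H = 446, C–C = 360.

D(C–H) ≈ 427 kJ/mol

Let D be the C–H bond energy.
Σ(broken) = 1×864 + 2×D + 2×446 = 1756 + 2D
Σ(formed) = 1×360 + 6×D = 360 + 6D
ΔH = Σ(broken) − Σ(formed) = (1756 + 2D) − (360 + 6D) = +1396 − 4D
Setting this equal to −312 kJ gives 4D = 1708, so D = 427 kJ/mol.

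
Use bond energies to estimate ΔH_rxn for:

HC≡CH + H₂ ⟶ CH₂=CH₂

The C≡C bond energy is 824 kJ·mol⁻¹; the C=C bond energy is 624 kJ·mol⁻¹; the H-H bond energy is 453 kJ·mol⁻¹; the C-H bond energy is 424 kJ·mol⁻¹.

Bonds broken (reactants):
  C≡C: 1 × 824 = 824
  C-H: 2 × 424 = 848
  H-H: 1 × 453 = 453
  Σ(broken) = 2125 kJ
Bonds formed (products):
  C-H: 4 × 424 = 1696
  C=C: 1 × 624 = 624
  Σ(formed) = 2320 kJ
ΔH = Σ(broken) − Σ(formed) = 2125 − 2320 = −195 kJ

ΔH ≈ −195 kJ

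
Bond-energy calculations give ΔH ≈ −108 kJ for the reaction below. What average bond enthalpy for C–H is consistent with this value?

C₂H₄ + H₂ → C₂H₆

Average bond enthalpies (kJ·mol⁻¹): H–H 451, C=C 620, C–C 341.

D(C–H) ≈ 419 kJ/mol

Let D be the C–H bond energy.
Σ(broken) = 4×D + 1×620 + 1×451 = 1071 + 4D
Σ(formed) = 1×341 + 6×D = 341 + 6D
ΔH = Σ(broken) − Σ(formed) = (1071 + 4D) − (341 + 6D) = +730 − 2D
Setting this equal to −108 kJ gives 2D = 838, so D = 419 kJ/mol.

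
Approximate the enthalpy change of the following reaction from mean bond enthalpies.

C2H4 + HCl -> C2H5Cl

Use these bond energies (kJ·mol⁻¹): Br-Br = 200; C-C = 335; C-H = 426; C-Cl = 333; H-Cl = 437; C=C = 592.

ΔH ≈ −65 kJ

Bonds broken (reactants):
  C-H: 4 × 426 = 1704
  C=C: 1 × 592 = 592
  H-Cl: 1 × 437 = 437
  Σ(broken) = 2733 kJ
Bonds formed (products):
  C-C: 1 × 335 = 335
  C-Cl: 1 × 333 = 333
  C-H: 5 × 426 = 2130
  Σ(formed) = 2798 kJ
ΔH = Σ(broken) − Σ(formed) = 2733 − 2798 = −65 kJ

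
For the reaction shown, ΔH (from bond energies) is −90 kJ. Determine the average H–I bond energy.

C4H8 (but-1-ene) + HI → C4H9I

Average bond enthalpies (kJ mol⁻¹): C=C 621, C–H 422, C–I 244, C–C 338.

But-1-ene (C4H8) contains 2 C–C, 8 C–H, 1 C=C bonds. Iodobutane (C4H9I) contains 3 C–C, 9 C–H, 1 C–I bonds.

D(H–I) ≈ 293 kJ/mol

Let D be the H–I bond energy.
Σ(broken) = 2×338 + 8×422 + 1×621 + 1×D = 4673 + D
Σ(formed) = 3×338 + 9×422 + 1×244 = 5056
ΔH = Σ(broken) − Σ(formed) = (4673 + D) − (5056) = −383 + D
Setting this equal to −90 kJ gives D = 293 kJ/mol.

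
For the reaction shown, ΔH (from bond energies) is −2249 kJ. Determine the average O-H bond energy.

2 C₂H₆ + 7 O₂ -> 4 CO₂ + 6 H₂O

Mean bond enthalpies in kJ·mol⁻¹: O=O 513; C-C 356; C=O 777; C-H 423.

Let D be the O-H bond energy.
Σ(broken) = 2×356 + 12×423 + 7×513 = 9379
Σ(formed) = 8×777 + 12×D = 6216 + 12D
ΔH = Σ(broken) − Σ(formed) = (9379) − (6216 + 12D) = +3163 − 12D
Setting this equal to −2249 kJ gives 12D = 5412, so D = 451 kJ/mol.

D(O-H) ≈ 451 kJ/mol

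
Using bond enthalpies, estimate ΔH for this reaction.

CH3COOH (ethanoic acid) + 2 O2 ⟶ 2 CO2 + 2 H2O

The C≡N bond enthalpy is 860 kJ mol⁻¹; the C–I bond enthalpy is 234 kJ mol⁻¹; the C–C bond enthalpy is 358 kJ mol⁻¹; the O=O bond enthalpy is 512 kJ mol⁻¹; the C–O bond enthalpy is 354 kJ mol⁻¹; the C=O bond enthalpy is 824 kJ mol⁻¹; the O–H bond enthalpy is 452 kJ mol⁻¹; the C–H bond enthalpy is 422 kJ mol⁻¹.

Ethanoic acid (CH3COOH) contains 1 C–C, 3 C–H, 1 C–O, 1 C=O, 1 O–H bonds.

Bonds broken (reactants):
  C–C: 1 × 358 = 358
  C–H: 3 × 422 = 1266
  C–O: 1 × 354 = 354
  C=O: 1 × 824 = 824
  O–H: 1 × 452 = 452
  O=O: 2 × 512 = 1024
  Σ(broken) = 4278 kJ
Bonds formed (products):
  C=O: 4 × 824 = 3296
  O–H: 4 × 452 = 1808
  Σ(formed) = 5104 kJ
ΔH = Σ(broken) − Σ(formed) = 4278 − 5104 = −826 kJ

ΔH ≈ −826 kJ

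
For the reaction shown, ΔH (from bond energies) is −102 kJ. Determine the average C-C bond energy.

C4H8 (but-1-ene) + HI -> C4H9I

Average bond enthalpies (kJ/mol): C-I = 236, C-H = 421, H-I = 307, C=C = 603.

D(C-C) ≈ 355 kJ/mol

Let D be the C-C bond energy.
Σ(broken) = 2×D + 8×421 + 1×603 + 1×307 = 4278 + 2D
Σ(formed) = 3×D + 9×421 + 1×236 = 4025 + 3D
ΔH = Σ(broken) − Σ(formed) = (4278 + 2D) − (4025 + 3D) = +253 − D
Setting this equal to −102 kJ gives D = 355 kJ/mol.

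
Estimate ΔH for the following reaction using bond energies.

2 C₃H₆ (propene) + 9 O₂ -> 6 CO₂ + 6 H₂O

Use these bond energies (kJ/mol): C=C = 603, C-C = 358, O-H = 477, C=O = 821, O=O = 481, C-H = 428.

Bonds broken (reactants):
  C-C: 2 × 358 = 716
  C-H: 12 × 428 = 5136
  C=C: 2 × 603 = 1206
  O=O: 9 × 481 = 4329
  Σ(broken) = 11387 kJ
Bonds formed (products):
  C=O: 12 × 821 = 9852
  O-H: 12 × 477 = 5724
  Σ(formed) = 15576 kJ
ΔH = Σ(broken) − Σ(formed) = 11387 − 15576 = −4189 kJ

ΔH ≈ −4189 kJ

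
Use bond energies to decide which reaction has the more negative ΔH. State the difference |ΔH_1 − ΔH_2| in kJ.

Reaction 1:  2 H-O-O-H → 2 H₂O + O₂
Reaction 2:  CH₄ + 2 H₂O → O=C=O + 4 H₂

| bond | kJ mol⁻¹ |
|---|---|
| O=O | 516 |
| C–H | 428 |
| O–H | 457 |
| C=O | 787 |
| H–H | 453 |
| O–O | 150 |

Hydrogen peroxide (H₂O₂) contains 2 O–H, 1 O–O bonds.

Reaction 1:
  Bonds broken (reactants):
    O–H: 4 × 457 = 1828
    O–O: 2 × 150 = 300
    Σ(broken) = 2128 kJ
  Bonds formed (products):
    O–H: 4 × 457 = 1828
    O=O: 1 × 516 = 516
    Σ(formed) = 2344 kJ
  ΔH_1 = 2128 − 2344 = −216 kJ
Reaction 2:
  Bonds broken (reactants):
    C–H: 4 × 428 = 1712
    O–H: 4 × 457 = 1828
    Σ(broken) = 3540 kJ
  Bonds formed (products):
    C=O: 2 × 787 = 1574
    H–H: 4 × 453 = 1812
    Σ(formed) = 3386 kJ
  ΔH_2 = 3540 − 3386 = +154 kJ
ΔH_1 − ΔH_2 = −370 kJ, so reaction 1 has the more negative ΔH; |ΔH_1 − ΔH_2| = 370 kJ.

Reaction 1, by 370 kJ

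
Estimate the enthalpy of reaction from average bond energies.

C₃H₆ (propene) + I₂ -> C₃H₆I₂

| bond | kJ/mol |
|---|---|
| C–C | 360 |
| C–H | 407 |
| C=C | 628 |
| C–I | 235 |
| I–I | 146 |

Bonds broken (reactants):
  C–C: 1 × 360 = 360
  C–H: 6 × 407 = 2442
  C=C: 1 × 628 = 628
  I–I: 1 × 146 = 146
  Σ(broken) = 3576 kJ
Bonds formed (products):
  C–C: 2 × 360 = 720
  C–H: 6 × 407 = 2442
  C–I: 2 × 235 = 470
  Σ(formed) = 3632 kJ
ΔH = Σ(broken) − Σ(formed) = 3576 − 3632 = −56 kJ

ΔH ≈ −56 kJ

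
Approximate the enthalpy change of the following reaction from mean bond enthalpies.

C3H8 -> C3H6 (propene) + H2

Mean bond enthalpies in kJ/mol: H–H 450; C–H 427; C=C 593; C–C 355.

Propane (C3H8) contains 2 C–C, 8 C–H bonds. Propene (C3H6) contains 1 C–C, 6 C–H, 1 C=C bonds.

ΔH ≈ +166 kJ

Bonds broken (reactants):
  C–C: 2 × 355 = 710
  C–H: 8 × 427 = 3416
  Σ(broken) = 4126 kJ
Bonds formed (products):
  C–C: 1 × 355 = 355
  C–H: 6 × 427 = 2562
  C=C: 1 × 593 = 593
  H–H: 1 × 450 = 450
  Σ(formed) = 3960 kJ
ΔH = Σ(broken) − Σ(formed) = 4126 − 3960 = +166 kJ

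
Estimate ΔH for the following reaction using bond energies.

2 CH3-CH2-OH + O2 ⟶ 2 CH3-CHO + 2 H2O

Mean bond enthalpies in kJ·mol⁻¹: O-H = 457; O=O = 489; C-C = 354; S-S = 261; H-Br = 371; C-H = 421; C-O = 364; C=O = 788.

Bonds broken (reactants):
  C-C: 2 × 354 = 708
  C-H: 10 × 421 = 4210
  C-O: 2 × 364 = 728
  O-H: 2 × 457 = 914
  O=O: 1 × 489 = 489
  Σ(broken) = 7049 kJ
Bonds formed (products):
  C-C: 2 × 354 = 708
  C-H: 8 × 421 = 3368
  C=O: 2 × 788 = 1576
  O-H: 4 × 457 = 1828
  Σ(formed) = 7480 kJ
ΔH = Σ(broken) − Σ(formed) = 7049 − 7480 = −431 kJ

ΔH ≈ −431 kJ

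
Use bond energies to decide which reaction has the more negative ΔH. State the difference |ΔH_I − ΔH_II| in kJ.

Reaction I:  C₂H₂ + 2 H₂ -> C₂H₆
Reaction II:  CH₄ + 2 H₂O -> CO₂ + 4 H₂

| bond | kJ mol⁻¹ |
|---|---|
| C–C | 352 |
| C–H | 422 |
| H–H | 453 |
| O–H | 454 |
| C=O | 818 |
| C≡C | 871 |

Reaction I, by 319 kJ

Reaction I:
  Bonds broken (reactants):
    C≡C: 1 × 871 = 871
    C–H: 2 × 422 = 844
    H–H: 2 × 453 = 906
    Σ(broken) = 2621 kJ
  Bonds formed (products):
    C–C: 1 × 352 = 352
    C–H: 6 × 422 = 2532
    Σ(formed) = 2884 kJ
  ΔH_I = 2621 − 2884 = −263 kJ
Reaction II:
  Bonds broken (reactants):
    C–H: 4 × 422 = 1688
    O–H: 4 × 454 = 1816
    Σ(broken) = 3504 kJ
  Bonds formed (products):
    C=O: 2 × 818 = 1636
    H–H: 4 × 453 = 1812
    Σ(formed) = 3448 kJ
  ΔH_II = 3504 − 3448 = +56 kJ
ΔH_I − ΔH_II = −319 kJ, so reaction I has the more negative ΔH; |ΔH_I − ΔH_II| = 319 kJ.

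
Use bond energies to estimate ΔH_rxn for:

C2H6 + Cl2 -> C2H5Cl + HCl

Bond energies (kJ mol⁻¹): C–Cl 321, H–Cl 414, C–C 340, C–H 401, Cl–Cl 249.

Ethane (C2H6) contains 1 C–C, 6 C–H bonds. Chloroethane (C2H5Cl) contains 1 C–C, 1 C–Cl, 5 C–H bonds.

ΔH ≈ −85 kJ

Bonds broken (reactants):
  C–C: 1 × 340 = 340
  C–H: 6 × 401 = 2406
  Cl–Cl: 1 × 249 = 249
  Σ(broken) = 2995 kJ
Bonds formed (products):
  C–C: 1 × 340 = 340
  C–Cl: 1 × 321 = 321
  C–H: 5 × 401 = 2005
  H–Cl: 1 × 414 = 414
  Σ(formed) = 3080 kJ
ΔH = Σ(broken) − Σ(formed) = 2995 − 3080 = −85 kJ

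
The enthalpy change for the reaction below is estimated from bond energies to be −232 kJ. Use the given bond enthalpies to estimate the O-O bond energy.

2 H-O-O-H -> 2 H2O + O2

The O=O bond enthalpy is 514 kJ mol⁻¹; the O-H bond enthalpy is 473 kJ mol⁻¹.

Let D be the O-O bond energy.
Σ(broken) = 4×473 + 2×D = 1892 + 2D
Σ(formed) = 4×473 + 1×514 = 2406
ΔH = Σ(broken) − Σ(formed) = (1892 + 2D) − (2406) = −514 + 2D
Setting this equal to −232 kJ gives 2D = 282, so D = 141 kJ/mol.

D(O-O) ≈ 141 kJ/mol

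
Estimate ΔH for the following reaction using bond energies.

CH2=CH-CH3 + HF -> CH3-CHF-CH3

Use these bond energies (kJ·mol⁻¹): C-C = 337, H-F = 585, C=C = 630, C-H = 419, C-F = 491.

ΔH ≈ −32 kJ

Bonds broken (reactants):
  C-C: 1 × 337 = 337
  C-H: 6 × 419 = 2514
  C=C: 1 × 630 = 630
  H-F: 1 × 585 = 585
  Σ(broken) = 4066 kJ
Bonds formed (products):
  C-C: 2 × 337 = 674
  C-F: 1 × 491 = 491
  C-H: 7 × 419 = 2933
  Σ(formed) = 4098 kJ
ΔH = Σ(broken) − Σ(formed) = 4066 − 4098 = −32 kJ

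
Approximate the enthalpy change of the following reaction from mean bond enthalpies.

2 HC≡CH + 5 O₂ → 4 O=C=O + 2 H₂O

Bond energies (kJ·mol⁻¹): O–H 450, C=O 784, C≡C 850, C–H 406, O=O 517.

ΔH ≈ −2163 kJ

Bonds broken (reactants):
  C≡C: 2 × 850 = 1700
  C–H: 4 × 406 = 1624
  O=O: 5 × 517 = 2585
  Σ(broken) = 5909 kJ
Bonds formed (products):
  C=O: 8 × 784 = 6272
  O–H: 4 × 450 = 1800
  Σ(formed) = 8072 kJ
ΔH = Σ(broken) − Σ(formed) = 5909 − 8072 = −2163 kJ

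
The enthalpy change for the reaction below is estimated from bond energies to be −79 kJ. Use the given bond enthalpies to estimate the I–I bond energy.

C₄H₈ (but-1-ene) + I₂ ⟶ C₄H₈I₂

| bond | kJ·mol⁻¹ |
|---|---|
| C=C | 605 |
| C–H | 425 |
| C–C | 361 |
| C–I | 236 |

Let D be the I–I bond energy.
Σ(broken) = 2×361 + 8×425 + 1×605 + 1×D = 4727 + D
Σ(formed) = 3×361 + 8×425 + 2×236 = 4955
ΔH = Σ(broken) − Σ(formed) = (4727 + D) − (4955) = −228 + D
Setting this equal to −79 kJ gives D = 149 kJ/mol.

D(I–I) ≈ 149 kJ/mol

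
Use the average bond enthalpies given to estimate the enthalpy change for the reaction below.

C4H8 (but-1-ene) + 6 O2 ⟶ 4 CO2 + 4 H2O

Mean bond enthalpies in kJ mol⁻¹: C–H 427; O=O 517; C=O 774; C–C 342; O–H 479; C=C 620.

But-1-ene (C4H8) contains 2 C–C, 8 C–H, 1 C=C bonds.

Bonds broken (reactants):
  C–C: 2 × 342 = 684
  C–H: 8 × 427 = 3416
  C=C: 1 × 620 = 620
  O=O: 6 × 517 = 3102
  Σ(broken) = 7822 kJ
Bonds formed (products):
  C=O: 8 × 774 = 6192
  O–H: 8 × 479 = 3832
  Σ(formed) = 10024 kJ
ΔH = Σ(broken) − Σ(formed) = 7822 − 10024 = −2202 kJ

ΔH ≈ −2202 kJ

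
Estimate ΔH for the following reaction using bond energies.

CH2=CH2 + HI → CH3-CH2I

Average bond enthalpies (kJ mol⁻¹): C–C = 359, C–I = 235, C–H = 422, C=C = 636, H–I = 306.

ΔH ≈ −74 kJ

Bonds broken (reactants):
  C–H: 4 × 422 = 1688
  C=C: 1 × 636 = 636
  H–I: 1 × 306 = 306
  Σ(broken) = 2630 kJ
Bonds formed (products):
  C–C: 1 × 359 = 359
  C–H: 5 × 422 = 2110
  C–I: 1 × 235 = 235
  Σ(formed) = 2704 kJ
ΔH = Σ(broken) − Σ(formed) = 2630 − 2704 = −74 kJ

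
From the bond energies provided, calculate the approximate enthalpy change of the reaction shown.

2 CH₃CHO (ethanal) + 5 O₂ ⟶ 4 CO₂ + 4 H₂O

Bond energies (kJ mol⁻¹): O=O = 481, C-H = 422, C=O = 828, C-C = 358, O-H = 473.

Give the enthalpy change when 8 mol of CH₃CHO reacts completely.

Bonds broken (reactants):
  C-C: 2 × 358 = 716
  C-H: 8 × 422 = 3376
  C=O: 2 × 828 = 1656
  O=O: 5 × 481 = 2405
  Σ(broken) = 8153 kJ
Bonds formed (products):
  C=O: 8 × 828 = 6624
  O-H: 8 × 473 = 3784
  Σ(formed) = 10408 kJ
ΔH = Σ(broken) − Σ(formed) = 8153 − 10408 = −2255 kJ
For 4× the reaction as written: 4 × (−2255) = −9020 kJ

ΔH = −9020 kJ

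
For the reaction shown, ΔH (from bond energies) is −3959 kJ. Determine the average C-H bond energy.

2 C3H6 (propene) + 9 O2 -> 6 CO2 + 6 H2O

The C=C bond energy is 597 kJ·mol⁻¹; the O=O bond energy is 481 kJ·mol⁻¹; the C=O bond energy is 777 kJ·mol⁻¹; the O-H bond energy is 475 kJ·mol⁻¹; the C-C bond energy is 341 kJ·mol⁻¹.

D(C-H) ≈ 405 kJ/mol

Let D be the C-H bond energy.
Σ(broken) = 2×341 + 12×D + 2×597 + 9×481 = 6205 + 12D
Σ(formed) = 12×777 + 12×475 = 15024
ΔH = Σ(broken) − Σ(formed) = (6205 + 12D) − (15024) = −8819 + 12D
Setting this equal to −3959 kJ gives 12D = 4860, so D = 405 kJ/mol.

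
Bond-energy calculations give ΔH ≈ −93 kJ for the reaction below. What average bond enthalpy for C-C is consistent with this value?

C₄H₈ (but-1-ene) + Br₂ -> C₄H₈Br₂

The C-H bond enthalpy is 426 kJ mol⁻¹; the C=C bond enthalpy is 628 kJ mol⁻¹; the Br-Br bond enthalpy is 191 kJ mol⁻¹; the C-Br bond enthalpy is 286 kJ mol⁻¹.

D(C-C) ≈ 340 kJ/mol

Let D be the C-C bond energy.
Σ(broken) = 1×191 + 2×D + 8×426 + 1×628 = 4227 + 2D
Σ(formed) = 2×286 + 3×D + 8×426 = 3980 + 3D
ΔH = Σ(broken) − Σ(formed) = (4227 + 2D) − (3980 + 3D) = +247 − D
Setting this equal to −93 kJ gives D = 340 kJ/mol.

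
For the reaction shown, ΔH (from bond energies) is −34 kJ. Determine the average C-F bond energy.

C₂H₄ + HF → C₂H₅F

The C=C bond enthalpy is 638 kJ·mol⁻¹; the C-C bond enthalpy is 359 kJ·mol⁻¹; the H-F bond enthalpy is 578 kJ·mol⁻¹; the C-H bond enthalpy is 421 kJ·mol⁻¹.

D(C-F) ≈ 470 kJ/mol

Let D be the C-F bond energy.
Σ(broken) = 4×421 + 1×638 + 1×578 = 2900
Σ(formed) = 1×359 + 1×D + 5×421 = 2464 + D
ΔH = Σ(broken) − Σ(formed) = (2900) − (2464 + D) = +436 − D
Setting this equal to −34 kJ gives D = 470 kJ/mol.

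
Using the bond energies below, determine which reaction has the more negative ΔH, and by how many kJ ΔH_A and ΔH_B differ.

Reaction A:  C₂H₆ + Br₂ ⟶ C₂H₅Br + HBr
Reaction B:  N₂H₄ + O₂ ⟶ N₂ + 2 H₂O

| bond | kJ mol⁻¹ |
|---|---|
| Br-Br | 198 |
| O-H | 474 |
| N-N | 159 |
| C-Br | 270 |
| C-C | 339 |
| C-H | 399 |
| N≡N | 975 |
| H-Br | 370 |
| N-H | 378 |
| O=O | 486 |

Reaction B, by 671 kJ

Reaction A:
  Bonds broken (reactants):
    Br-Br: 1 × 198 = 198
    C-C: 1 × 339 = 339
    C-H: 6 × 399 = 2394
    Σ(broken) = 2931 kJ
  Bonds formed (products):
    C-Br: 1 × 270 = 270
    C-C: 1 × 339 = 339
    C-H: 5 × 399 = 1995
    H-Br: 1 × 370 = 370
    Σ(formed) = 2974 kJ
  ΔH_A = 2931 − 2974 = −43 kJ
Reaction B:
  Bonds broken (reactants):
    N-H: 4 × 378 = 1512
    N-N: 1 × 159 = 159
    O=O: 1 × 486 = 486
    Σ(broken) = 2157 kJ
  Bonds formed (products):
    N≡N: 1 × 975 = 975
    O-H: 4 × 474 = 1896
    Σ(formed) = 2871 kJ
  ΔH_B = 2157 − 2871 = −714 kJ
ΔH_A − ΔH_B = +671 kJ, so reaction B has the more negative ΔH; |ΔH_A − ΔH_B| = 671 kJ.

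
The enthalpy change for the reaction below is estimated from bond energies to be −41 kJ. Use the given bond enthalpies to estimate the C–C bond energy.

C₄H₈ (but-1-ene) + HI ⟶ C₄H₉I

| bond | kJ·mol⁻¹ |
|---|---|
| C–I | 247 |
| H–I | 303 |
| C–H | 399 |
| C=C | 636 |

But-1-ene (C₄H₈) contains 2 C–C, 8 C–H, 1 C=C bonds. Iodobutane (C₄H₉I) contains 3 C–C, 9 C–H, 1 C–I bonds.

Let D be the C–C bond energy.
Σ(broken) = 2×D + 8×399 + 1×636 + 1×303 = 4131 + 2D
Σ(formed) = 3×D + 9×399 + 1×247 = 3838 + 3D
ΔH = Σ(broken) − Σ(formed) = (4131 + 2D) − (3838 + 3D) = +293 − D
Setting this equal to −41 kJ gives D = 334 kJ/mol.

D(C–C) ≈ 334 kJ/mol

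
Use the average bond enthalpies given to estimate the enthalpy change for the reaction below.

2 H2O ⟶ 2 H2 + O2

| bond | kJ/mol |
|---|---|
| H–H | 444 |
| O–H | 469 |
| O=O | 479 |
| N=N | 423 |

Bonds broken (reactants):
  O–H: 4 × 469 = 1876
  Σ(broken) = 1876 kJ
Bonds formed (products):
  H–H: 2 × 444 = 888
  O=O: 1 × 479 = 479
  Σ(formed) = 1367 kJ
ΔH = Σ(broken) − Σ(formed) = 1876 − 1367 = +509 kJ

ΔH ≈ +509 kJ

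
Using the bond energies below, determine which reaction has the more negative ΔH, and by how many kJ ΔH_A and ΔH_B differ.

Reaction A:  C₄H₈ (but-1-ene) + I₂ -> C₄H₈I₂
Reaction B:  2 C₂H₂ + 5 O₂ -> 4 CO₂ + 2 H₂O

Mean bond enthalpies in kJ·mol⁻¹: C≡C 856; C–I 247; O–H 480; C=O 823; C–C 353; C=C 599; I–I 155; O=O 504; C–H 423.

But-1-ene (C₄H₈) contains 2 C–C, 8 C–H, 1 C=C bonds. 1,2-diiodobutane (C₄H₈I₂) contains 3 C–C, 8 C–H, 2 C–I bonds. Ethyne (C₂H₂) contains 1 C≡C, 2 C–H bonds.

Reaction A:
  Bonds broken (reactants):
    C–C: 2 × 353 = 706
    C–H: 8 × 423 = 3384
    C=C: 1 × 599 = 599
    I–I: 1 × 155 = 155
    Σ(broken) = 4844 kJ
  Bonds formed (products):
    C–C: 3 × 353 = 1059
    C–H: 8 × 423 = 3384
    C–I: 2 × 247 = 494
    Σ(formed) = 4937 kJ
  ΔH_A = 4844 − 4937 = −93 kJ
Reaction B:
  Bonds broken (reactants):
    C≡C: 2 × 856 = 1712
    C–H: 4 × 423 = 1692
    O=O: 5 × 504 = 2520
    Σ(broken) = 5924 kJ
  Bonds formed (products):
    C=O: 8 × 823 = 6584
    O–H: 4 × 480 = 1920
    Σ(formed) = 8504 kJ
  ΔH_B = 5924 − 8504 = −2580 kJ
ΔH_A − ΔH_B = +2487 kJ, so reaction B has the more negative ΔH; |ΔH_A − ΔH_B| = 2487 kJ.

Reaction B, by 2487 kJ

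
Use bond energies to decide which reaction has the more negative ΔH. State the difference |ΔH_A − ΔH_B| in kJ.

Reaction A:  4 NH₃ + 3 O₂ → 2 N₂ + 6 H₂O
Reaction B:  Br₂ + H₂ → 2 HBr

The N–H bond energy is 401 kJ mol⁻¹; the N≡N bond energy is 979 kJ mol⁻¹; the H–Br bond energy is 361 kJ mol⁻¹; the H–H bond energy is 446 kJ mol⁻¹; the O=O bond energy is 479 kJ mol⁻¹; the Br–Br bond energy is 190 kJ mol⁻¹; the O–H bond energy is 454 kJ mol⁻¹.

Reaction A, by 1071 kJ

Reaction A:
  Bonds broken (reactants):
    N–H: 12 × 401 = 4812
    O=O: 3 × 479 = 1437
    Σ(broken) = 6249 kJ
  Bonds formed (products):
    N≡N: 2 × 979 = 1958
    O–H: 12 × 454 = 5448
    Σ(formed) = 7406 kJ
  ΔH_A = 6249 − 7406 = −1157 kJ
Reaction B:
  Bonds broken (reactants):
    Br–Br: 1 × 190 = 190
    H–H: 1 × 446 = 446
    Σ(broken) = 636 kJ
  Bonds formed (products):
    H–Br: 2 × 361 = 722
    Σ(formed) = 722 kJ
  ΔH_B = 636 − 722 = −86 kJ
ΔH_A − ΔH_B = −1071 kJ, so reaction A has the more negative ΔH; |ΔH_A − ΔH_B| = 1071 kJ.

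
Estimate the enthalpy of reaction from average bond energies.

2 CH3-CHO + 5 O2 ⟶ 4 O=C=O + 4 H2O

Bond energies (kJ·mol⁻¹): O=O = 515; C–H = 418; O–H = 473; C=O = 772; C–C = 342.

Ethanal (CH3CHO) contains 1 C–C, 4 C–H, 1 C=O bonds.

ΔH ≈ −1813 kJ

Bonds broken (reactants):
  C–C: 2 × 342 = 684
  C–H: 8 × 418 = 3344
  C=O: 2 × 772 = 1544
  O=O: 5 × 515 = 2575
  Σ(broken) = 8147 kJ
Bonds formed (products):
  C=O: 8 × 772 = 6176
  O–H: 8 × 473 = 3784
  Σ(formed) = 9960 kJ
ΔH = Σ(broken) − Σ(formed) = 8147 − 9960 = −1813 kJ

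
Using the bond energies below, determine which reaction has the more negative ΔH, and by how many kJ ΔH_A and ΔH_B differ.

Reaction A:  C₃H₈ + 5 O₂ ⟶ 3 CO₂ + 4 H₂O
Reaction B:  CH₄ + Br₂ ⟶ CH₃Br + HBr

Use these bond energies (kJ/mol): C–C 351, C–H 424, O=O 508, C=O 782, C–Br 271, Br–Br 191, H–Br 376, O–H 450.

Reaction A, by 1626 kJ

Reaction A:
  Bonds broken (reactants):
    C–C: 2 × 351 = 702
    C–H: 8 × 424 = 3392
    O=O: 5 × 508 = 2540
    Σ(broken) = 6634 kJ
  Bonds formed (products):
    C=O: 6 × 782 = 4692
    O–H: 8 × 450 = 3600
    Σ(formed) = 8292 kJ
  ΔH_A = 6634 − 8292 = −1658 kJ
Reaction B:
  Bonds broken (reactants):
    Br–Br: 1 × 191 = 191
    C–H: 4 × 424 = 1696
    Σ(broken) = 1887 kJ
  Bonds formed (products):
    C–Br: 1 × 271 = 271
    C–H: 3 × 424 = 1272
    H–Br: 1 × 376 = 376
    Σ(formed) = 1919 kJ
  ΔH_B = 1887 − 1919 = −32 kJ
ΔH_A − ΔH_B = −1626 kJ, so reaction A has the more negative ΔH; |ΔH_A − ΔH_B| = 1626 kJ.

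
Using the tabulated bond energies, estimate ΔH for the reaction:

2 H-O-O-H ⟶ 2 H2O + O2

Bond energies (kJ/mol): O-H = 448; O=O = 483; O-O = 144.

Bonds broken (reactants):
  O-H: 4 × 448 = 1792
  O-O: 2 × 144 = 288
  Σ(broken) = 2080 kJ
Bonds formed (products):
  O-H: 4 × 448 = 1792
  O=O: 1 × 483 = 483
  Σ(formed) = 2275 kJ
ΔH = Σ(broken) − Σ(formed) = 2080 − 2275 = −195 kJ

ΔH ≈ −195 kJ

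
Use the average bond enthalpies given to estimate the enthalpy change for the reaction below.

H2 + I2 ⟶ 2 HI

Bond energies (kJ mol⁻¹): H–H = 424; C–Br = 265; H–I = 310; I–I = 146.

ΔH ≈ −50 kJ

Bonds broken (reactants):
  H–H: 1 × 424 = 424
  I–I: 1 × 146 = 146
  Σ(broken) = 570 kJ
Bonds formed (products):
  H–I: 2 × 310 = 620
  Σ(formed) = 620 kJ
ΔH = Σ(broken) − Σ(formed) = 570 − 620 = −50 kJ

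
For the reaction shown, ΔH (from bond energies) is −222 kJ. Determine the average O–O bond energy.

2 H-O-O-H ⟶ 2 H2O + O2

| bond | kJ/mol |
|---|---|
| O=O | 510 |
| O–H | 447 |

Let D be the O–O bond energy.
Σ(broken) = 4×447 + 2×D = 1788 + 2D
Σ(formed) = 4×447 + 1×510 = 2298
ΔH = Σ(broken) − Σ(formed) = (1788 + 2D) − (2298) = −510 + 2D
Setting this equal to −222 kJ gives 2D = 288, so D = 144 kJ/mol.

D(O–O) ≈ 144 kJ/mol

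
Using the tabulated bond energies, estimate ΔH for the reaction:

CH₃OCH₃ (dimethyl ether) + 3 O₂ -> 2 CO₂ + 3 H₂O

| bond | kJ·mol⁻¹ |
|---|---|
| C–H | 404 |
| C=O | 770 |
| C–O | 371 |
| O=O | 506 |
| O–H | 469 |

Bonds broken (reactants):
  C–H: 6 × 404 = 2424
  C–O: 2 × 371 = 742
  O=O: 3 × 506 = 1518
  Σ(broken) = 4684 kJ
Bonds formed (products):
  C=O: 4 × 770 = 3080
  O–H: 6 × 469 = 2814
  Σ(formed) = 5894 kJ
ΔH = Σ(broken) − Σ(formed) = 4684 − 5894 = −1210 kJ

ΔH ≈ −1210 kJ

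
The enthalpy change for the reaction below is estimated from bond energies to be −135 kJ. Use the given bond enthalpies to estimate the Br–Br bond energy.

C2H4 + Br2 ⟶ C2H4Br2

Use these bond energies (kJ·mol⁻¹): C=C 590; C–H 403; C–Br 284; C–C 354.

Let D be the Br–Br bond energy.
Σ(broken) = 1×D + 4×403 + 1×590 = 2202 + D
Σ(formed) = 2×284 + 1×354 + 4×403 = 2534
ΔH = Σ(broken) − Σ(formed) = (2202 + D) − (2534) = −332 + D
Setting this equal to −135 kJ gives D = 197 kJ/mol.

D(Br–Br) ≈ 197 kJ/mol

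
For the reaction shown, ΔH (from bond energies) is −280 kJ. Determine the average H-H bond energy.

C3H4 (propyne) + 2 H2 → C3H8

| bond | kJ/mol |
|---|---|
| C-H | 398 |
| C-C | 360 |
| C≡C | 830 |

D(H-H) ≈ 421 kJ/mol

Let D be the H-H bond energy.
Σ(broken) = 1×830 + 1×360 + 4×398 + 2×D = 2782 + 2D
Σ(formed) = 2×360 + 8×398 = 3904
ΔH = Σ(broken) − Σ(formed) = (2782 + 2D) − (3904) = −1122 + 2D
Setting this equal to −280 kJ gives 2D = 842, so D = 421 kJ/mol.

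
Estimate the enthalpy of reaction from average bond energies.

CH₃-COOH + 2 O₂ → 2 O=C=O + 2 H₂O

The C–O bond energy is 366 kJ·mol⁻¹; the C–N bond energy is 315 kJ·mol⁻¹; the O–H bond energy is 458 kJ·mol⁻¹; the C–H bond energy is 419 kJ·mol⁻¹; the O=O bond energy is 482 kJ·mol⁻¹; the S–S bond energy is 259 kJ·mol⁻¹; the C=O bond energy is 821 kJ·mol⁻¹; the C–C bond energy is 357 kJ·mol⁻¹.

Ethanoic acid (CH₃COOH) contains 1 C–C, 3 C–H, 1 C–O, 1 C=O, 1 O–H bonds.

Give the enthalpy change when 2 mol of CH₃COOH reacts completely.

ΔH = −1786 kJ

Bonds broken (reactants):
  C–C: 1 × 357 = 357
  C–H: 3 × 419 = 1257
  C–O: 1 × 366 = 366
  C=O: 1 × 821 = 821
  O–H: 1 × 458 = 458
  O=O: 2 × 482 = 964
  Σ(broken) = 4223 kJ
Bonds formed (products):
  C=O: 4 × 821 = 3284
  O–H: 4 × 458 = 1832
  Σ(formed) = 5116 kJ
ΔH = Σ(broken) − Σ(formed) = 4223 − 5116 = −893 kJ
For 2× the reaction as written: 2 × (−893) = −1786 kJ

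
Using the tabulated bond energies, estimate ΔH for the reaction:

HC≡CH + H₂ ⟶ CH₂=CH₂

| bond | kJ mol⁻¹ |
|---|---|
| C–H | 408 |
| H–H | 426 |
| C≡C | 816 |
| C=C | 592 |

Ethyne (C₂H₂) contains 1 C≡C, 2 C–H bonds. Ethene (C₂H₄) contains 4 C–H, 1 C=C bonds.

ΔH ≈ −166 kJ

Bonds broken (reactants):
  C≡C: 1 × 816 = 816
  C–H: 2 × 408 = 816
  H–H: 1 × 426 = 426
  Σ(broken) = 2058 kJ
Bonds formed (products):
  C–H: 4 × 408 = 1632
  C=C: 1 × 592 = 592
  Σ(formed) = 2224 kJ
ΔH = Σ(broken) − Σ(formed) = 2058 − 2224 = −166 kJ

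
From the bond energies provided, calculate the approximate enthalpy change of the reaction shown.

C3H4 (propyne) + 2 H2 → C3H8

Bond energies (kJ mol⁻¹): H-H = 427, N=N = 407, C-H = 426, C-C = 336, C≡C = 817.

ΔH ≈ −369 kJ

Bonds broken (reactants):
  C≡C: 1 × 817 = 817
  C-C: 1 × 336 = 336
  C-H: 4 × 426 = 1704
  H-H: 2 × 427 = 854
  Σ(broken) = 3711 kJ
Bonds formed (products):
  C-C: 2 × 336 = 672
  C-H: 8 × 426 = 3408
  Σ(formed) = 4080 kJ
ΔH = Σ(broken) − Σ(formed) = 3711 − 4080 = −369 kJ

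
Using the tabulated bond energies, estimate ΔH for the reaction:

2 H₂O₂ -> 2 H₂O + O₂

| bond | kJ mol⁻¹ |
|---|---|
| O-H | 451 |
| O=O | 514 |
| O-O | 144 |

ΔH ≈ −226 kJ

Bonds broken (reactants):
  O-H: 4 × 451 = 1804
  O-O: 2 × 144 = 288
  Σ(broken) = 2092 kJ
Bonds formed (products):
  O-H: 4 × 451 = 1804
  O=O: 1 × 514 = 514
  Σ(formed) = 2318 kJ
ΔH = Σ(broken) − Σ(formed) = 2092 − 2318 = −226 kJ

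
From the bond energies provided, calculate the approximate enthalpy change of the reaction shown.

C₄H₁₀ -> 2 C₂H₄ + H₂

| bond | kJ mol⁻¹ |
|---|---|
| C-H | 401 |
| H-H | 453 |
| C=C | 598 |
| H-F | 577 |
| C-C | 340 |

ΔH ≈ +173 kJ

Bonds broken (reactants):
  C-C: 3 × 340 = 1020
  C-H: 10 × 401 = 4010
  Σ(broken) = 5030 kJ
Bonds formed (products):
  C-H: 8 × 401 = 3208
  C=C: 2 × 598 = 1196
  H-H: 1 × 453 = 453
  Σ(formed) = 4857 kJ
ΔH = Σ(broken) − Σ(formed) = 5030 − 4857 = +173 kJ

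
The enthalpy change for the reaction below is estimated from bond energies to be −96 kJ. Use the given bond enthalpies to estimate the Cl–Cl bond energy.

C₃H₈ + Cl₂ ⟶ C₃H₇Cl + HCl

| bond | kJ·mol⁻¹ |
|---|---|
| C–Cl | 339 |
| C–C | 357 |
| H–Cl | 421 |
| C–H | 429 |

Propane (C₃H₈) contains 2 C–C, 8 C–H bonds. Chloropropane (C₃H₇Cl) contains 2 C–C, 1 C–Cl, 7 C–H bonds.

D(Cl–Cl) ≈ 235 kJ/mol

Let D be the Cl–Cl bond energy.
Σ(broken) = 2×357 + 8×429 + 1×D = 4146 + D
Σ(formed) = 2×357 + 1×339 + 7×429 + 1×421 = 4477
ΔH = Σ(broken) − Σ(formed) = (4146 + D) − (4477) = −331 + D
Setting this equal to −96 kJ gives D = 235 kJ/mol.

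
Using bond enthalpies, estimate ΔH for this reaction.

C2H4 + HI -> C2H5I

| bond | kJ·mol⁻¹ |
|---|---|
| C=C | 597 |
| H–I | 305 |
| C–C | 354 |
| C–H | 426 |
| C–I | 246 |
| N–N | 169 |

ΔH ≈ −124 kJ

Bonds broken (reactants):
  C–H: 4 × 426 = 1704
  C=C: 1 × 597 = 597
  H–I: 1 × 305 = 305
  Σ(broken) = 2606 kJ
Bonds formed (products):
  C–C: 1 × 354 = 354
  C–H: 5 × 426 = 2130
  C–I: 1 × 246 = 246
  Σ(formed) = 2730 kJ
ΔH = Σ(broken) − Σ(formed) = 2606 − 2730 = −124 kJ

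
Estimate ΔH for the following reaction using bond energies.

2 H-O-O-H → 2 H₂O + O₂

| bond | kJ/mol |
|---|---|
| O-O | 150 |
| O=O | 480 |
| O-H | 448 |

Bonds broken (reactants):
  O-H: 4 × 448 = 1792
  O-O: 2 × 150 = 300
  Σ(broken) = 2092 kJ
Bonds formed (products):
  O-H: 4 × 448 = 1792
  O=O: 1 × 480 = 480
  Σ(formed) = 2272 kJ
ΔH = Σ(broken) − Σ(formed) = 2092 − 2272 = −180 kJ

ΔH ≈ −180 kJ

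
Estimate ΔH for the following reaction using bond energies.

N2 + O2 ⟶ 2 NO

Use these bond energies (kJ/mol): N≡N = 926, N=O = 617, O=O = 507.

ΔH ≈ +199 kJ

Bonds broken (reactants):
  N≡N: 1 × 926 = 926
  O=O: 1 × 507 = 507
  Σ(broken) = 1433 kJ
Bonds formed (products):
  N=O: 2 × 617 = 1234
  Σ(formed) = 1234 kJ
ΔH = Σ(broken) − Σ(formed) = 1433 − 1234 = +199 kJ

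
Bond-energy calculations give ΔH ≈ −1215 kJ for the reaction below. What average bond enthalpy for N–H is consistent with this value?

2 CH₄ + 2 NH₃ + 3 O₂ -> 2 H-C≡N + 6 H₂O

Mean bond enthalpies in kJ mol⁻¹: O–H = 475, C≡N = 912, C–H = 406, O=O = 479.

Let D be the N–H bond energy.
Σ(broken) = 8×406 + 6×D + 3×479 = 4685 + 6D
Σ(formed) = 2×912 + 2×406 + 12×475 = 8336
ΔH = Σ(broken) − Σ(formed) = (4685 + 6D) − (8336) = −3651 + 6D
Setting this equal to −1215 kJ gives 6D = 2436, so D = 406 kJ/mol.

D(N–H) ≈ 406 kJ/mol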